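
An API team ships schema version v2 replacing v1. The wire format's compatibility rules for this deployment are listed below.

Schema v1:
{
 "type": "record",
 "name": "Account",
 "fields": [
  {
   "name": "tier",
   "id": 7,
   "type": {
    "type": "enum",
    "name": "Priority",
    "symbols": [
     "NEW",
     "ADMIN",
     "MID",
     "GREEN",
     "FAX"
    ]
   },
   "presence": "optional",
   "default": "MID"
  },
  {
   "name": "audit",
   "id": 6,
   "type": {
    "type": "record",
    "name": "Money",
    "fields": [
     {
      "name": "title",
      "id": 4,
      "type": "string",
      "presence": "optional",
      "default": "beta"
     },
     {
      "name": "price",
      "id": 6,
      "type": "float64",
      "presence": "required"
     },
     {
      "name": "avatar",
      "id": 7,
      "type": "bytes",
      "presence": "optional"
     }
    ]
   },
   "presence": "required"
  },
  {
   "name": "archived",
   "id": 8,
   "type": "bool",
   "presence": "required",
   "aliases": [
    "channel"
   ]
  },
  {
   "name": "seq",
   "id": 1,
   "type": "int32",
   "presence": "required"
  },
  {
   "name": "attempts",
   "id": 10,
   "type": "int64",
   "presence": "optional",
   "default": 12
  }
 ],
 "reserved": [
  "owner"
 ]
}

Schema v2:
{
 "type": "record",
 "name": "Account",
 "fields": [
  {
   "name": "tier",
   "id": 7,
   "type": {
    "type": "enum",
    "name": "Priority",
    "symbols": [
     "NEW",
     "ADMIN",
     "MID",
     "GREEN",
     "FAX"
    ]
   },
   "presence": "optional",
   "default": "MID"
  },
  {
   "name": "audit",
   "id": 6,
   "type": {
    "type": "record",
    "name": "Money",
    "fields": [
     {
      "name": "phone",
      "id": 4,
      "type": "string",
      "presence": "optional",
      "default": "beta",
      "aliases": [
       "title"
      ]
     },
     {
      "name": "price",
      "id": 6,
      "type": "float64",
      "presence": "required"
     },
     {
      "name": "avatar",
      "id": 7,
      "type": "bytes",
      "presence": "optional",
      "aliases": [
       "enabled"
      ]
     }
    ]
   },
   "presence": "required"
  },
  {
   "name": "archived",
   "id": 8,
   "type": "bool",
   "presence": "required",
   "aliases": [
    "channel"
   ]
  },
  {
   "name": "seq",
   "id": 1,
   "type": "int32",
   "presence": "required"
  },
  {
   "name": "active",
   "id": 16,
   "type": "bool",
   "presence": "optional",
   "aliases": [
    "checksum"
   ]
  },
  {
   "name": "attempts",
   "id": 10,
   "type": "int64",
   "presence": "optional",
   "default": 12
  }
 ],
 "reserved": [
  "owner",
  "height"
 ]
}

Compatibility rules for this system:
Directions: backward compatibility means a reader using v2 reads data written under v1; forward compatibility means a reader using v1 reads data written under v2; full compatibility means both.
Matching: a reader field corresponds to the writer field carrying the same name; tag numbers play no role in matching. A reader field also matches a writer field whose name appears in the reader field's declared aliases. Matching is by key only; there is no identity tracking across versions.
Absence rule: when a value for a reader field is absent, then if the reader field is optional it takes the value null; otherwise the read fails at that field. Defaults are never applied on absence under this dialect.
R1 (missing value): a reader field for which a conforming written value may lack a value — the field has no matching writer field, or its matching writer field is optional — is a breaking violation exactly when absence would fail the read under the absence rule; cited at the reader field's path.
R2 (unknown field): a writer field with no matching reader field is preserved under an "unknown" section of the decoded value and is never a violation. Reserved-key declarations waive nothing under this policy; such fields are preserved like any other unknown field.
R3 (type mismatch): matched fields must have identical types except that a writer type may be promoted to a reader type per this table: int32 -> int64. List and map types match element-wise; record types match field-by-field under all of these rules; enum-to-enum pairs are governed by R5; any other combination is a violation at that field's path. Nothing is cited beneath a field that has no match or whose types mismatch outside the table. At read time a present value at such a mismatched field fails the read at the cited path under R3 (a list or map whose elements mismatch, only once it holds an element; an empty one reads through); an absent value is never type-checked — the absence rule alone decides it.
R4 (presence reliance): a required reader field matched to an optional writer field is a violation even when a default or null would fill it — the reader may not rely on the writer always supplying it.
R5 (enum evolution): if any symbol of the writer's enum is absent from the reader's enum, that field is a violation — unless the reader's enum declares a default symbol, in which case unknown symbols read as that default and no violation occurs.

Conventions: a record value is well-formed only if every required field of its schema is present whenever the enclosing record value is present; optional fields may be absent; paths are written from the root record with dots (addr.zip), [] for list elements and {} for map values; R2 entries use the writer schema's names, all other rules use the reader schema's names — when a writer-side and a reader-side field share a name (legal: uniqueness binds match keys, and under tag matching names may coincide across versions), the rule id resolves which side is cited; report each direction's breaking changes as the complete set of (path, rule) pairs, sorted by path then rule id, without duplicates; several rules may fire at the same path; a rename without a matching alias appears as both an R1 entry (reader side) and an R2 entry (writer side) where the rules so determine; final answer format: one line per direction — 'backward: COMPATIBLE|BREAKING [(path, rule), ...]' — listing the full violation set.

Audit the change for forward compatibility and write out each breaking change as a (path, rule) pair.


each type pair in Account: writer, then reader
checking forward for Account: reader v1 against writer v2:
  writer optional, Priority -> Priority: reader tier maps from writer tier
  writer required, Money -> Money: reader audit maps from writer audit
  writer required, bool -> bool: reader archived maps from writer archived
  writer required, int32 -> int32: reader seq maps from writer seq
  writer optional, int64 -> int64: reader attempts maps from writer attempts
  active (writer side), unknown to reader
  audit.title: no writer match
  writer required, float64 -> float64: reader audit.price maps from writer audit.price
  writer optional, bytes -> bytes: reader audit.avatar maps from writer audit.avatar
  audit.phone (writer side), unknown to reader
  => forward verdict for Account: COMPATIBLE, no violations
diffs on Account not affecting the asked answer:
  added field active to record Account: optional bool, tag 16 (in v2 it sits immediately before attempts) -> inert for the asked Account verdict: nothing fires
  renamed field title to phone in record Money (alias title declared on the renamed field) -> inert for the asked Account verdict: nothing fires

forward: COMPATIBLE []


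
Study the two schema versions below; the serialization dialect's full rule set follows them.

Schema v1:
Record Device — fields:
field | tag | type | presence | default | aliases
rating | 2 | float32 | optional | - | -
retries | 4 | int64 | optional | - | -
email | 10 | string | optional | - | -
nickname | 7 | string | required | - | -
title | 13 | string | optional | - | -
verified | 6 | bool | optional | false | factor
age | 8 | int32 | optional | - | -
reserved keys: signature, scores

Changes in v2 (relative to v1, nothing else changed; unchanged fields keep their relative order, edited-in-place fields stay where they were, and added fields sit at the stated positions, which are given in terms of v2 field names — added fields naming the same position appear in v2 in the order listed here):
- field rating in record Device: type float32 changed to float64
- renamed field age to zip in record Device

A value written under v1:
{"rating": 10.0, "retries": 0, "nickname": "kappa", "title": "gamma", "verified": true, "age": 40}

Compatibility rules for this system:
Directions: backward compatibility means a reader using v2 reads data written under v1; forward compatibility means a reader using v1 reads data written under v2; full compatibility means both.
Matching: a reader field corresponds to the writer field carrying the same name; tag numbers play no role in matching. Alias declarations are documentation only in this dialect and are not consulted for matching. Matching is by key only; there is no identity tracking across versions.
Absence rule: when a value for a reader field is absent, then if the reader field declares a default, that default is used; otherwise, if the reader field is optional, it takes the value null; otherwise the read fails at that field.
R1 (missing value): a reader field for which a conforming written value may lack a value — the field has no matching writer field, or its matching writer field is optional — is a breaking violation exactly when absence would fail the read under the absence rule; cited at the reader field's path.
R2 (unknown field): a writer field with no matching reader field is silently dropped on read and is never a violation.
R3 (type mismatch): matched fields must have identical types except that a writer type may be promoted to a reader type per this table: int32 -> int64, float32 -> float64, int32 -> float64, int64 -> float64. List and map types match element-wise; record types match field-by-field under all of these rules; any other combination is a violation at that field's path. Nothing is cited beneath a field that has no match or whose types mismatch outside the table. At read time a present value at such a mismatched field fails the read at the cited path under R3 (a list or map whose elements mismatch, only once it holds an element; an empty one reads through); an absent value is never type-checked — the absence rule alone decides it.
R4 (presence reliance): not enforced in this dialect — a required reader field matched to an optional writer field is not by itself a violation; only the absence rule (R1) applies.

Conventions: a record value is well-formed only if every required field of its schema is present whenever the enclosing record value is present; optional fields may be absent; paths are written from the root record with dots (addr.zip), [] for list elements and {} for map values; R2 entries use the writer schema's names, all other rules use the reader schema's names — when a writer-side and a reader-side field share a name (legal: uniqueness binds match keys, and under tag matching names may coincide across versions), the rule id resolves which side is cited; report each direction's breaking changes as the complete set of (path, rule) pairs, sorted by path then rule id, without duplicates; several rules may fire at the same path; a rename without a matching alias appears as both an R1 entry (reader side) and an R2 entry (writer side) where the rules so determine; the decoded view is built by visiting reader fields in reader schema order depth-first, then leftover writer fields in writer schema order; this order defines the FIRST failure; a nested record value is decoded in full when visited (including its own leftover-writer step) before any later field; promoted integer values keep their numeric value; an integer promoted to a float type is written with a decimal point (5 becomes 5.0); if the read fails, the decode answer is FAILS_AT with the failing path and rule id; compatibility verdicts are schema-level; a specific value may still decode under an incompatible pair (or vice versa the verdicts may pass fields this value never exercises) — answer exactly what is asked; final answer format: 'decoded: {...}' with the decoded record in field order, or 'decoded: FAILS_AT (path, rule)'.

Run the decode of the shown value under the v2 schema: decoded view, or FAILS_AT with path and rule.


decoded: {"rating": 10.0, "retries": 0, "email": null, "nickname": "kappa", "title": "gamma", "verified": true, "zip": null}

each type pair in Device: writer, then reader
decode (reader v2):
  rating := 10.0 (float32 -> float64)
  retries := 0
  email := null (not supplied -> null)
  nickname := "kappa"
  title := "gamma"
  verified := true
  zip := null (not supplied -> null)
  writer age: unmatched, discarded
  => decoded: {"rating": 10.0, "retries": 0, "email": null, "nickname": "kappa", "title": "gamma", "verified": true, "zip": null}
checking off the Device differences that do not matter here:
  field rating in record Device: type float32 changed to float64 -> a verdict-level change on Device — the shown value reads the same


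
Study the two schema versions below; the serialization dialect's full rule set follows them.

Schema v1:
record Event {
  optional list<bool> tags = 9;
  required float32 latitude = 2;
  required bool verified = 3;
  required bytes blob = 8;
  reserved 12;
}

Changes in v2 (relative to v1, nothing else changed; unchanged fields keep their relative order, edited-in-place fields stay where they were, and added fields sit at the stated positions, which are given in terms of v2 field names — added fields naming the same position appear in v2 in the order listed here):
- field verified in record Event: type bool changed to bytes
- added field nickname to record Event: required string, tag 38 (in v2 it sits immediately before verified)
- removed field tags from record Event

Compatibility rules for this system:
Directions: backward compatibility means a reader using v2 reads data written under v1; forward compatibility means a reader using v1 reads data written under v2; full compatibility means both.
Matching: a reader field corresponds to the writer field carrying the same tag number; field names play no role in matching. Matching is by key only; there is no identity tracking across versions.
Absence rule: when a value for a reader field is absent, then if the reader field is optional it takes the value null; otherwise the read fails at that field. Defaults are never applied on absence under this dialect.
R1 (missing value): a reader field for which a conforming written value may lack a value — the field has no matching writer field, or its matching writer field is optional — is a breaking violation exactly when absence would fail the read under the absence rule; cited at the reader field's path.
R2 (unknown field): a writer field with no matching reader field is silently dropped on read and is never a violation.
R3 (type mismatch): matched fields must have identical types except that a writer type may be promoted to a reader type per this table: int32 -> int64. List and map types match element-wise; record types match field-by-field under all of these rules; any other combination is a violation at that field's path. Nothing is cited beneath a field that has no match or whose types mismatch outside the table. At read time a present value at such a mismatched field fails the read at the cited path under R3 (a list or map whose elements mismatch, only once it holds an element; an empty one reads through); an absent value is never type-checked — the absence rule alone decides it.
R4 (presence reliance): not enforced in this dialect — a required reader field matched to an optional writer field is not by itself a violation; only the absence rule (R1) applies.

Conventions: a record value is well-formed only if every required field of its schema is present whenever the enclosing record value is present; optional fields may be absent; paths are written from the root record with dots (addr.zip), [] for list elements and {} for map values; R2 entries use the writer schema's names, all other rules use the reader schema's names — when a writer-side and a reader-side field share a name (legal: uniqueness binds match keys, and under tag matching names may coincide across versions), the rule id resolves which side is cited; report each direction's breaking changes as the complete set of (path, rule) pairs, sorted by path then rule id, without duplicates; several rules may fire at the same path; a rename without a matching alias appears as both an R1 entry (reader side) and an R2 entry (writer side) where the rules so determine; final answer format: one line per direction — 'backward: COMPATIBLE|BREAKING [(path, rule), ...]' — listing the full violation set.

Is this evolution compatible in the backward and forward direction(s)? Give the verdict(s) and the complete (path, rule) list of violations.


each type pair in Event: writer, then reader
backward pass over Event, reader schema v2, writer schema v1:
  latitude: float32 -> float32, writer required; from latitude
  nickname: no writer-side match
  verified: bool -> bytes, writer required; from verified
  blob: bytes -> bytes, writer required; from blob
  leftover writer field: tags
  violation R1 at nickname
  violation R3 at verified
  => backward verdict for Event: BREAKING, 2 violation(s)
forward pass over Event, reader schema v1, writer schema v2:
  tags: no writer-side match
  latitude: float32 -> float32, writer required; from latitude
  verified: bytes -> bool, writer required; from verified
  blob: bytes -> bytes, writer required; from blob
  leftover writer field: nickname
  violation R3 at verified
  => forward verdict for Event: BREAKING, 1 violation(s)

backward: BREAKING [(nickname, R1), (verified, R3)]; forward: BREAKING [(verified, R3)]


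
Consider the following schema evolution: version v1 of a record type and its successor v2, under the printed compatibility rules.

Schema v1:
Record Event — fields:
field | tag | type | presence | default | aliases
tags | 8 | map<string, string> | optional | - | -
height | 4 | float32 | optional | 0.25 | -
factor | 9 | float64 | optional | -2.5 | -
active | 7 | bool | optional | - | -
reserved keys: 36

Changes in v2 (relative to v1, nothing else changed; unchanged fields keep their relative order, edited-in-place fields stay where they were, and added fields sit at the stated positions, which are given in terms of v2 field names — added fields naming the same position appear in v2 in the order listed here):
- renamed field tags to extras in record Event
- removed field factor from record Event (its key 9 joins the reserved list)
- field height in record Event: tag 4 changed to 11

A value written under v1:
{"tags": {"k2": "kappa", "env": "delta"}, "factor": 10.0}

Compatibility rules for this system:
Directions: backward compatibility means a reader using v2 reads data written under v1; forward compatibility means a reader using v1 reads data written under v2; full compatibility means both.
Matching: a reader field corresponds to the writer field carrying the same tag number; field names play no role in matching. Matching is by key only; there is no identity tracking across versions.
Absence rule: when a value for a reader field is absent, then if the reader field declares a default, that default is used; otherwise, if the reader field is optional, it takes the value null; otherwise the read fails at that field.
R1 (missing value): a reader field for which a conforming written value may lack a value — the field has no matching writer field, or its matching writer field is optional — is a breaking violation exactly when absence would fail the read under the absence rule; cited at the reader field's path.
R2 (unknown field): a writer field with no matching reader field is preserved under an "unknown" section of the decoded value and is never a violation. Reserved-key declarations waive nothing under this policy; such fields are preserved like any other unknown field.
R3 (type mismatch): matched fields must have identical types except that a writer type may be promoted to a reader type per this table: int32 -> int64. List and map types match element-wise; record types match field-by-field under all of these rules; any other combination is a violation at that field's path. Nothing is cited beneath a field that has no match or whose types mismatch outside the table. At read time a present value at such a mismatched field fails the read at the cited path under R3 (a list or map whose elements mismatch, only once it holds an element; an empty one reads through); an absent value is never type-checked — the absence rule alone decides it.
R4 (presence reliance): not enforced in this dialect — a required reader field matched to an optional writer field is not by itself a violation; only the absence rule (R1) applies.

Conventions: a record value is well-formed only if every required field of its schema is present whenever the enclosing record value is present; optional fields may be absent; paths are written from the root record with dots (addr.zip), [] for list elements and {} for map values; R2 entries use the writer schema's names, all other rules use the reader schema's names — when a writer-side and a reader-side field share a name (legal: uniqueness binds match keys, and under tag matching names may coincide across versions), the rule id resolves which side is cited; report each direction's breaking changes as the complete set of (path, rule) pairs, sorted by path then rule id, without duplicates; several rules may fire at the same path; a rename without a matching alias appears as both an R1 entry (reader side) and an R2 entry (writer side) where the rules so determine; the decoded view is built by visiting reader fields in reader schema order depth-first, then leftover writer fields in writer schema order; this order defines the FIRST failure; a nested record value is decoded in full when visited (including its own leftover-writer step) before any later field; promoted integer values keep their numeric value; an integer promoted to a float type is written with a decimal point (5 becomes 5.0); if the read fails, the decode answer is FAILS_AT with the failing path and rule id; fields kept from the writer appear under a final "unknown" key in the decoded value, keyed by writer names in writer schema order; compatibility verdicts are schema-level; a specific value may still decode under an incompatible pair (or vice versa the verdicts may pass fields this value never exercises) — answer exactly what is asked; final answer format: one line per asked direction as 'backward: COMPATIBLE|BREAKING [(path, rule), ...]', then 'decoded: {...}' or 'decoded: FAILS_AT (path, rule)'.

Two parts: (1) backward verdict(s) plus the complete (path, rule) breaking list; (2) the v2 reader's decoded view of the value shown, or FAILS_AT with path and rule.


in Event below, arrows point writer -> reader
backward pass over Event, reader schema v2, writer schema v1:
  extras: map<string, string> -> map<string, string>, writer optional; from tags
  height: no writer match
  active: bool -> bool, writer optional; from active
  leftover writer field: height
  leftover writer field: factor
  => no violations; backward on Event: COMPATIBLE
migrating the Event value to v2:
  extras := {"k2": "kappa", "env": "delta"} (from writer tags)
  height := 0.25 (absent -> default)
  active := null (absent, optional -> null)
  writer factor: kept under "unknown"
  => decoded: {"extras": {"k2": "kappa", "env": "delta"}, "height": 0.25, "active": null, "unknown": {"factor": 10.0}}
the rest of the Event diff is inert for this question:
  field height in record Event: tag 4 changed to 11 -> fires no rule on Event, leaving the asked answer as it is

backward: COMPATIBLE []; decoded: {"extras": {"k2": "kappa", "env": "delta"}, "height": 0.25, "active": null, "unknown": {"factor": 10.0}}


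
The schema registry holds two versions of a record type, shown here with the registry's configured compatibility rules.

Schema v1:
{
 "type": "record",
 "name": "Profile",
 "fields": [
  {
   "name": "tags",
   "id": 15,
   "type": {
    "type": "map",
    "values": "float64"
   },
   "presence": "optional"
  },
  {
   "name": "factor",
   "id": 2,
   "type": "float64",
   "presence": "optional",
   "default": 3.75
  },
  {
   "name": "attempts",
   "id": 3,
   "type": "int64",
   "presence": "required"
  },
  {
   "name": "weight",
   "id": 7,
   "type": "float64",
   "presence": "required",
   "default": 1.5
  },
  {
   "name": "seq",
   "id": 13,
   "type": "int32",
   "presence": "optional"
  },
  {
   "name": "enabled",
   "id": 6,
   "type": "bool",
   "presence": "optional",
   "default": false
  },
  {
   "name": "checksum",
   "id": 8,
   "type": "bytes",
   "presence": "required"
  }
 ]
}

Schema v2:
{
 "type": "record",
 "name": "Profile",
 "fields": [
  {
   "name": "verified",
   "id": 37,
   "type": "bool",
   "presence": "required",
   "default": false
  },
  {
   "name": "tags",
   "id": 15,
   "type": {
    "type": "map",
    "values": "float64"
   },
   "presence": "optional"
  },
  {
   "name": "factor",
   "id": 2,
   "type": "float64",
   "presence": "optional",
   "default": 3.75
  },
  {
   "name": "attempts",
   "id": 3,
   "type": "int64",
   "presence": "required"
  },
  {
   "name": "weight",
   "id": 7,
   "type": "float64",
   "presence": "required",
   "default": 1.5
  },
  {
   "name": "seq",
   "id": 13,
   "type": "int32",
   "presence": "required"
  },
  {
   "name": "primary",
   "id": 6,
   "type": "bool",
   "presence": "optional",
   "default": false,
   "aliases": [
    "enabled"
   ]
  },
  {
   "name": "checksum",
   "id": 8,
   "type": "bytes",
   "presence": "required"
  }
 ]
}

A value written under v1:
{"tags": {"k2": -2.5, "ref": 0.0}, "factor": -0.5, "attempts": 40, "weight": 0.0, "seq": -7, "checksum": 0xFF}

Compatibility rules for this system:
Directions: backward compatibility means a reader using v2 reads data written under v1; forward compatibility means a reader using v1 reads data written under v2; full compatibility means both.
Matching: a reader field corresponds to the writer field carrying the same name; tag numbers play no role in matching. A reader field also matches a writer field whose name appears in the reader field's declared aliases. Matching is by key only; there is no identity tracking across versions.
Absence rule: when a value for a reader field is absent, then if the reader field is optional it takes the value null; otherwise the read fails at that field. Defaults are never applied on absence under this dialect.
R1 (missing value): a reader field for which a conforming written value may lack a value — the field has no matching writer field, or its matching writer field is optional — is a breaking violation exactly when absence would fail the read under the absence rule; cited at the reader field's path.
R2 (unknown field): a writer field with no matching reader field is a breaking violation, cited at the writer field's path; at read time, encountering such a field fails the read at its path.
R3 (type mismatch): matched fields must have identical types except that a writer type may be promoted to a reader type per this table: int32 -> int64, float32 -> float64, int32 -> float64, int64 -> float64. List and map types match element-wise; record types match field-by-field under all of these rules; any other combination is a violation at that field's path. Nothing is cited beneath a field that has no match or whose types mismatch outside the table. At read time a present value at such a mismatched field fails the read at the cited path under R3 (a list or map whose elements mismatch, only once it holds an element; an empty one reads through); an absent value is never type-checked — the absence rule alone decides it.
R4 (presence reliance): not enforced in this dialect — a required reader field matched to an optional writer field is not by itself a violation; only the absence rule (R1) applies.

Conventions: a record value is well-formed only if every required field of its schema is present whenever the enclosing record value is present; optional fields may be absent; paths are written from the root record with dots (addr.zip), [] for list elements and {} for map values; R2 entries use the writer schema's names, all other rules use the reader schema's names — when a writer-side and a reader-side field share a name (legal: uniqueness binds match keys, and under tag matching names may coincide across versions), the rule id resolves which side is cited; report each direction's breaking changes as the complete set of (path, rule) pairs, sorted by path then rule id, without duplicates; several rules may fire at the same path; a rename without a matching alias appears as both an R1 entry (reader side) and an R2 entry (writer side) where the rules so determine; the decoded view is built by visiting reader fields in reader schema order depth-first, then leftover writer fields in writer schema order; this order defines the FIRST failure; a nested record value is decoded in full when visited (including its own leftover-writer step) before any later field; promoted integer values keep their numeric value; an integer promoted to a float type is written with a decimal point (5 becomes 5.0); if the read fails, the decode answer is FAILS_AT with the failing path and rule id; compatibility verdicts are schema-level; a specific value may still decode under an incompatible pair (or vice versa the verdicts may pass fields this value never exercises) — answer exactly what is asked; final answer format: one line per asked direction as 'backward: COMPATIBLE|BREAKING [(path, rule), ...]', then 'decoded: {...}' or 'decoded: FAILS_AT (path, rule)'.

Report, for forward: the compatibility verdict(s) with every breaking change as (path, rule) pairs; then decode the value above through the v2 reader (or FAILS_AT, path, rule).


the writer's type comes first in each Profile pair
forward for Profile (reader v1, writer v2):
  map<string, float64> -> map<string, float64>, writer optional: tags aligns to tags
  float64 -> float64, writer optional: factor aligns to factor
  int64 -> int64, writer required: attempts aligns to attempts
  float64 -> float64, writer required: weight aligns to weight
  int32 -> int32, writer required: seq aligns to seq
  enabled: no writer match
  bytes -> bytes, writer required: checksum aligns to checksum
  leftover writer field: verified
  leftover writer field: primary
  rule R2 violated at primary
  rule R2 violated at verified
  => forward verdict for Profile: BREAKING, 2 violation(s)
decoding the Profile value with the v2 reader:
  read fails at verified under R1 (no fill)
  => FAILS_AT (verified, R1)
the other Profile changes do not affect what is asked:
  field seq in record Profile: optional changed to required -> affects backward compatibility only, which is not asked

forward: BREAKING [(primary, R2), (verified, R2)]; decoded: FAILS_AT (verified, R1)


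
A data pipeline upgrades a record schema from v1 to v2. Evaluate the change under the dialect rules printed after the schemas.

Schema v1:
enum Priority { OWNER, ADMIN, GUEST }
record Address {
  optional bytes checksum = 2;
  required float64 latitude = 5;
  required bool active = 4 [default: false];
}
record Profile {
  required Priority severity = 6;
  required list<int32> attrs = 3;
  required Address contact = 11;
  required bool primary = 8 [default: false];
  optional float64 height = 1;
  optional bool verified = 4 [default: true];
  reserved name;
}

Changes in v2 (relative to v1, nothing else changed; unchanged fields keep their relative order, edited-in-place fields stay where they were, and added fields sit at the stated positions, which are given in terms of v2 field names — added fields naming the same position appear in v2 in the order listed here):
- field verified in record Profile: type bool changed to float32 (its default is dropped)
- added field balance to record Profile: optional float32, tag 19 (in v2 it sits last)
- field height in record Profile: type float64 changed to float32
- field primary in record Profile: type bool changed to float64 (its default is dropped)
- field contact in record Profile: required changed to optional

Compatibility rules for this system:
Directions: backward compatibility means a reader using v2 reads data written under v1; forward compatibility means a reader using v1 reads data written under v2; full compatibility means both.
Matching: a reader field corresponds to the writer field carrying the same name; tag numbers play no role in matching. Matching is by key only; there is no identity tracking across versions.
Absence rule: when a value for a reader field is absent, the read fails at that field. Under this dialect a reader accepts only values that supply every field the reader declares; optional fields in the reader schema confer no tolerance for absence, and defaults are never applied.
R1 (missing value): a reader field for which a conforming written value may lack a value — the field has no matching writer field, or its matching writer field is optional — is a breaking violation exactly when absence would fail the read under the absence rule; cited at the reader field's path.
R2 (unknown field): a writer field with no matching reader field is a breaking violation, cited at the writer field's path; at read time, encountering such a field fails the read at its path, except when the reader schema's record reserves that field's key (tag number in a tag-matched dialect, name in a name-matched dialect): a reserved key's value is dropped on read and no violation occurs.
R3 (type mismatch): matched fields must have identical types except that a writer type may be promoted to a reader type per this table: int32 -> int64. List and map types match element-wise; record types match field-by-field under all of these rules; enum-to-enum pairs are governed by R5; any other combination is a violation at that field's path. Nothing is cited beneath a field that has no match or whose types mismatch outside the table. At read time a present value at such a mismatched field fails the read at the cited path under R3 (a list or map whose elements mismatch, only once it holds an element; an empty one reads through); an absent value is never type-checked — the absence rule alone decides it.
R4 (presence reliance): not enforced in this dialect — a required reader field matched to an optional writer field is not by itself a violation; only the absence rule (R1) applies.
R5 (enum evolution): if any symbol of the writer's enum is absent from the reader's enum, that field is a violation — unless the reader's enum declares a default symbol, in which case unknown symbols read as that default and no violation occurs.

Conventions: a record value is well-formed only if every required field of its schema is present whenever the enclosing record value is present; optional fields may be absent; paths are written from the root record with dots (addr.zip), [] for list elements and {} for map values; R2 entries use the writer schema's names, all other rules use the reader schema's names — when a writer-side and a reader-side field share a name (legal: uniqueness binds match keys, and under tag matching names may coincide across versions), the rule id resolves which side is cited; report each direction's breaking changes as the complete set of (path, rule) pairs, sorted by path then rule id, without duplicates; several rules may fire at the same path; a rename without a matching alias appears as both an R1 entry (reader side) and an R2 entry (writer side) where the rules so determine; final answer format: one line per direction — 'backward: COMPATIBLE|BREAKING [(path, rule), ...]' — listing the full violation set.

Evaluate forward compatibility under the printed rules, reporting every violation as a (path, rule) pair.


the writer's type comes first in each Profile pair
forward pass over Profile, reader schema v1, writer schema v2:
  severity <- severity (Priority -> Priority, writer required)
  attrs <- attrs (list<int32> -> list<int32>, writer required)
  contact <- contact (Address -> Address, writer optional)
  primary <- primary (float64 -> bool, writer required)
  height <- height (float32 -> float64, writer optional)
  verified <- verified (float32 -> bool, writer optional)
  writer field balance has no reader counterpart
  contact.checksum <- contact.checksum (bytes -> bytes, writer optional)
  contact.latitude <- contact.latitude (float64 -> float64, writer required)
  contact.active <- contact.active (bool -> bool, writer required)
  rule R2 violated at balance
  rule R1 violated at contact
  rule R1 violated at contact.checksum
  rule R1 violated at height
  rule R3 violated at height
  rule R3 violated at primary
  rule R1 violated at verified
  rule R3 violated at verified
  forward on Profile therefore BREAKING (8)

forward: BREAKING [(balance, R2), (contact, R1), (contact.checksum, R1), (height, R1), (height, R3), (primary, R3), (verified, R1), (verified, R3)]


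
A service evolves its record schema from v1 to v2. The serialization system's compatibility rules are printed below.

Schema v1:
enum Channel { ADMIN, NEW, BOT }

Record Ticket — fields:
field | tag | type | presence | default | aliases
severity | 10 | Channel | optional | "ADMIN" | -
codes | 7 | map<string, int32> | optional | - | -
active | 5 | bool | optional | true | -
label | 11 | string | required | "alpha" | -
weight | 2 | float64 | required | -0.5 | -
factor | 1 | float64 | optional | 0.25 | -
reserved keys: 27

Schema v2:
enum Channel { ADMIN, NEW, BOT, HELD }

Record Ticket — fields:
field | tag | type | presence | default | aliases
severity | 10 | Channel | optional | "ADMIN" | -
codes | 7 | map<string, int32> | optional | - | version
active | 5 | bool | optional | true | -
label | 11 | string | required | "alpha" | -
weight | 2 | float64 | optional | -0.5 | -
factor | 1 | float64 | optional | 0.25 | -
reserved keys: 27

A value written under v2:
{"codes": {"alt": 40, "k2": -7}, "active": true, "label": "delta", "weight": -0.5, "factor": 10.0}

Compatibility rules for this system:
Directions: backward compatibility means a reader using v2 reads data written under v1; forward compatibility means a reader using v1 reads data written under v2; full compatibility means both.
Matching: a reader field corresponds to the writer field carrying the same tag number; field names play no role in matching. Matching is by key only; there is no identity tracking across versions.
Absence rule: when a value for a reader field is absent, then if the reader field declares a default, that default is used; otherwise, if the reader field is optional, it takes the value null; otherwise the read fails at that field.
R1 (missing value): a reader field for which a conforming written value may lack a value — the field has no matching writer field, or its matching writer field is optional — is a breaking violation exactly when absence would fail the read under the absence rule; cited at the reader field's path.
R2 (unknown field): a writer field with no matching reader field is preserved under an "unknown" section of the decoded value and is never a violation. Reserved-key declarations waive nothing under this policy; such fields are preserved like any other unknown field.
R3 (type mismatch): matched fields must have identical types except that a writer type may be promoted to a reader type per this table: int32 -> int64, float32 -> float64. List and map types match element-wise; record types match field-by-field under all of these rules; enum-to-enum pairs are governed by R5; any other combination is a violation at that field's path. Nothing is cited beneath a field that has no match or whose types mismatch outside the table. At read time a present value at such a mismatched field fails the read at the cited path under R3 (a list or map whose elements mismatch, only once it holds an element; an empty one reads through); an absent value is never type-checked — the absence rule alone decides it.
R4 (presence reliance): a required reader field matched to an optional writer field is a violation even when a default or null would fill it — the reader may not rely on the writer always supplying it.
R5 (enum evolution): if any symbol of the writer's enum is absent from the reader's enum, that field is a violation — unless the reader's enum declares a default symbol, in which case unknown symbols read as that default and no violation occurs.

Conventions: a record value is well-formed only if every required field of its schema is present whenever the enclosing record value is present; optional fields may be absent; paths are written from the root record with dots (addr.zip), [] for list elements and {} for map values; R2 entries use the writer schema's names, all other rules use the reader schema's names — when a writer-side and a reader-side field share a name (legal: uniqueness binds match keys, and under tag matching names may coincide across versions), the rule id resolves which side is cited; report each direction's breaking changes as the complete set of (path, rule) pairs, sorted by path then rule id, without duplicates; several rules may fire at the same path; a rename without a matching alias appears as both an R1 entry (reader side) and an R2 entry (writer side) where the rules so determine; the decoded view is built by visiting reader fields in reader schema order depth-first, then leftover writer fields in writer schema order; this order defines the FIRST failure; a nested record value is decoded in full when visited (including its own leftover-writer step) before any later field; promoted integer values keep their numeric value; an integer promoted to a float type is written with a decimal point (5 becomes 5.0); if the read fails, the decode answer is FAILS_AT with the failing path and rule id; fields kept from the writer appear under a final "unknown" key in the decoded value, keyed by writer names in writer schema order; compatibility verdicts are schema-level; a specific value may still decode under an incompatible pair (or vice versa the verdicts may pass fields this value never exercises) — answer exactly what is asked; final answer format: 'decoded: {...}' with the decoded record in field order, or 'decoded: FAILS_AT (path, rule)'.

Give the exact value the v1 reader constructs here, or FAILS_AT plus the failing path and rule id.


decoded: {"severity": "ADMIN", "codes": {"alt": 40, "k2": -7}, "active": true, "label": "delta", "weight": -0.5, "factor": 10.0}

in Ticket below, arrows point writer -> reader
decode walk for Ticket under reader schema v1:
  severity := "ADMIN" (no value, default fills)
  codes := {"alt": 40, "k2": -7}
  active := true
  label := "delta"
  weight := -0.5
  factor := 10.0
  => decoded: {"severity": "ADMIN", "codes": {"alt": 40, "k2": -7}, "active": true, "label": "delta", "weight": -0.5, "factor": 10.0}
the other Ticket changes do not affect what is asked:
  enum Channel (field severity in record Ticket): symbol HELD added -> a verdict-level change on Ticket — the shown value reads the same
  field weight in record Ticket: required changed to optional -> a verdict-level change on Ticket — the shown value reads the same
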